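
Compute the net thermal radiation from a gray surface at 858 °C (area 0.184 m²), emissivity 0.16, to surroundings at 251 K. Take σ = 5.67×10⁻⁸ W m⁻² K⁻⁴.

Convert: 858 °C = 1131 K.
Q = εσA(T⁴ − T_s⁴). T⁴ − T_s⁴ = (1131)⁴ − (251)⁴ = 1.64×10^12 − 3.97×10^9 = 1.63×10^12 K⁴.
Q = 0.16 × 5.67×10⁻⁸ × 0.184 × 1.63×10^12 = 2720 W.

Q ≈ 2720 W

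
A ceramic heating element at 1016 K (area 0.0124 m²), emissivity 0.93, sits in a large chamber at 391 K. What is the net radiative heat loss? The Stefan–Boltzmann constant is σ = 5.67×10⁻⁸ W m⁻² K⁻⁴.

Q ≈ 681 W

Q = εσA(T⁴ − T_s⁴). T⁴ − T_s⁴ = (1016)⁴ − (391)⁴ = 1.07×10^12 − 2.34×10^10 = 1.04×10^12 K⁴.
Q = 0.93 × 5.67×10⁻⁸ × 0.0124 × 1.04×10^12 = 681 W.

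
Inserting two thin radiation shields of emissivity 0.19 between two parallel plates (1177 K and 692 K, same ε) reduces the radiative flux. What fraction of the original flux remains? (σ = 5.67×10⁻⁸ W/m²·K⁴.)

With N identical shields there are N+1 = 3 gaps in series, each with the same radiative resistance, so the flux falls to 1/(N+1) of its unshielded value.

ratio ≈ 0.333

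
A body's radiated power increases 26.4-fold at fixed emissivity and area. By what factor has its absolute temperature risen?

P ∝ T⁴ ⇒ T ∝ P^(1/4), so T scales by (26.4)^(1/4) = 2.27.

factor ≈ 2.27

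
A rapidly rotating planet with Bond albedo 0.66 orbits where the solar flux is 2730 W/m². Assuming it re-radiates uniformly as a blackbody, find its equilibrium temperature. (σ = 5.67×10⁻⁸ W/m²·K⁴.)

Power absorbed = (1−a)S·πR²; power emitted = 4πR²σT⁴. Equating and cancelling πR²:
T = ((1−a)S / 4σ)^(1/4) = (928 / (4 × 5.67×10⁻⁸))^(1/4) = (4.09×10^9)^(1/4).
T = 253 K.

T ≈ 253 K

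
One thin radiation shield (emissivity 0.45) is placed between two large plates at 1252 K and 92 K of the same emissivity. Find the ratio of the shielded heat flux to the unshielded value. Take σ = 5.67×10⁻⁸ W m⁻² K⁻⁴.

ratio ≈ 0.500

With N identical shields there are N+1 = 2 gaps in series, each with the same radiative resistance, so the flux falls to 1/(N+1) of its unshielded value.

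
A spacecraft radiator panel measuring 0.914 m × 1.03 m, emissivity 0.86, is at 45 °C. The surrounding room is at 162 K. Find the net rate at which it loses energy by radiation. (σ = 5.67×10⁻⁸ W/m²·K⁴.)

Q ≈ 438 W

A = 0.914 × 1.03 = 0.941 m².
Convert: 45 °C = 318 K.
Q = εσA(T⁴ − T_s⁴). T⁴ − T_s⁴ = (318)⁴ − (162)⁴ = 1.02×10^10 − 6.89×10^8 = 9.54×10^9 K⁴.
Q = 0.86 × 5.67×10⁻⁸ × 0.941 × 9.54×10^9 = 438 W.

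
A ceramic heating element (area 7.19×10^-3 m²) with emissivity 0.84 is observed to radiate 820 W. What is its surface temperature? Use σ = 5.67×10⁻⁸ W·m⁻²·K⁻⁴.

T ≈ 1240 K

From P = εσAT⁴, T = (P / εσA)^(1/4) = (820 / (0.84 × 5.67×10⁻⁸ × 7.19×10^-3))^(1/4).
T = (2.39×10^12)^(1/4) = 1240 K.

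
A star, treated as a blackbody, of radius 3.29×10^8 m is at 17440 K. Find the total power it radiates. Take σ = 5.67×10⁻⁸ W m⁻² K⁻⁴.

P ≈ 7.13×10^27 W

A = 4πr² = 4π × (3.29×10^8)² = 1.36×10^18 m².
P = σAT⁴ = 5.67×10⁻⁸ × 1.36×10^18 × (17440)⁴ = 5.67×10⁻⁸ × 1.36×10^18 × 9.25×10^16.
P = 7.13×10^27 W.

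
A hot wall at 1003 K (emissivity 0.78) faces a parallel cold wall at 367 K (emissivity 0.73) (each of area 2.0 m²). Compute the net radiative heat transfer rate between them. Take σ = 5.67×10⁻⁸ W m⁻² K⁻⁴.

Q ≈ 68200 W

For two large parallel gray plates, q = σ(T₁⁴ − T₂⁴) / (1/ε₁ + 1/ε₂ − 1).
1/ε₁ + 1/ε₂ − 1 = 1/0.78 + 1/0.73 − 1 = 1.652.
T₁⁴ − T₂⁴ = 1.01×10^12 − 1.81×10^10 = 9.94×10^11 K⁴.
q = 5.67×10⁻⁸ × 9.94×10^11 / 1.652 = 34100 W/m².
Q = q·A = 34100 × 2.0 = 68200 W.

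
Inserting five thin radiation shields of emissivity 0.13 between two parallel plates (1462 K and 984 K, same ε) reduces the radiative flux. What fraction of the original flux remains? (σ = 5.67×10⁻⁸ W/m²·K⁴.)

ratio ≈ 0.167

With N identical shields there are N+1 = 6 gaps in series, each with the same radiative resistance, so the flux falls to 1/(N+1) of its unshielded value.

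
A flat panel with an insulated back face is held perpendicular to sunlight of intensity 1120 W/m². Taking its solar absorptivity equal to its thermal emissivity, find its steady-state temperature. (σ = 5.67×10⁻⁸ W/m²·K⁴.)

T ≈ 375 K

Absorbed flux αS = emitted flux εσT⁴ (one radiating face); with α = ε, T = (S/σ)^(1/4).
T = (1120 / 5.67×10⁻⁸)^(1/4) = (1.98×10^10)^(1/4).
T = 375 K.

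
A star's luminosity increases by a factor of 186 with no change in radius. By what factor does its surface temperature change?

P ∝ T⁴ ⇒ T ∝ P^(1/4), so T scales by (186)^(1/4) = 3.69.

factor ≈ 3.69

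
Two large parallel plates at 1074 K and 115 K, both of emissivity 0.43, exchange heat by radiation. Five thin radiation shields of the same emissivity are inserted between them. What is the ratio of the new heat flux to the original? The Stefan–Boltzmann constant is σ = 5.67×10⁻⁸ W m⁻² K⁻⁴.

With N identical shields there are N+1 = 6 gaps in series, each with the same radiative resistance, so the flux falls to 1/(N+1) of its unshielded value.

ratio ≈ 0.167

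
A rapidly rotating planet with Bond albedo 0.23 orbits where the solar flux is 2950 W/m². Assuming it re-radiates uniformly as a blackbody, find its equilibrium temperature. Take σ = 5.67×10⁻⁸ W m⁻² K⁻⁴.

T ≈ 316 K

Power absorbed = (1−a)S·πR²; power emitted = 4πR²σT⁴. Equating and cancelling πR²:
T = ((1−a)S / 4σ)^(1/4) = (2270 / (4 × 5.67×10⁻⁸))^(1/4) = (1.00×10^10)^(1/4).
T = 316 K.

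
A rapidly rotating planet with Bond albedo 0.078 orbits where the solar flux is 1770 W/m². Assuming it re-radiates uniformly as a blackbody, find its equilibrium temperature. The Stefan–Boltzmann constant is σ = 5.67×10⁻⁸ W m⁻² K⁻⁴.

T ≈ 291 K

Power absorbed = (1−a)S·πR²; power emitted = 4πR²σT⁴. Equating and cancelling πR²:
T = ((1−a)S / 4σ)^(1/4) = (1630 / (4 × 5.67×10⁻⁸))^(1/4) = (7.20×10^9)^(1/4).
T = 291 K.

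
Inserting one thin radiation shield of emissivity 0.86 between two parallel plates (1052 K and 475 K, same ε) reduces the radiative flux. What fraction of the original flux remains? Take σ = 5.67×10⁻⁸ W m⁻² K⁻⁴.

With N identical shields there are N+1 = 2 gaps in series, each with the same radiative resistance, so the flux falls to 1/(N+1) of its unshielded value.

ratio ≈ 0.500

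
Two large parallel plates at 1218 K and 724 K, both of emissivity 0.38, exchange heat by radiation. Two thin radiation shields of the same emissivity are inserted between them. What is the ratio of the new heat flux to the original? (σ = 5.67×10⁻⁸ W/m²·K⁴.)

With N identical shields there are N+1 = 3 gaps in series, each with the same radiative resistance, so the flux falls to 1/(N+1) of its unshielded value.

ratio ≈ 0.333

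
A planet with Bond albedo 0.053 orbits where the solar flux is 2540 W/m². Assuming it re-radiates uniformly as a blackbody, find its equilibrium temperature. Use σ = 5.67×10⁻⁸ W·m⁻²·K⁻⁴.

T ≈ 321 K

Power absorbed = (1−a)S·πR²; power emitted = 4πR²σT⁴. Equating and cancelling πR²:
T = ((1−a)S / 4σ)^(1/4) = (2410 / (4 × 5.67×10⁻⁸))^(1/4) = (1.06×10^10)^(1/4).
T = 321 K.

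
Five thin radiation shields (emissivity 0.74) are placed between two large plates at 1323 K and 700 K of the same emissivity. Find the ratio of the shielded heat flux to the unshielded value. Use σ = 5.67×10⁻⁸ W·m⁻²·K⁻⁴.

ratio ≈ 0.167

With N identical shields there are N+1 = 6 gaps in series, each with the same radiative resistance, so the flux falls to 1/(N+1) of its unshielded value.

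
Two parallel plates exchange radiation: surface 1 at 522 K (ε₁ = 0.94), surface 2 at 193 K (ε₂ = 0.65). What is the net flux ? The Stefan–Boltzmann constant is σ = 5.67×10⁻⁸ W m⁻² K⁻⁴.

For two large parallel gray plates, q = σ(T₁⁴ − T₂⁴) / (1/ε₁ + 1/ε₂ − 1).
1/ε₁ + 1/ε₂ − 1 = 1/0.94 + 1/0.65 − 1 = 1.602.
T₁⁴ − T₂⁴ = 7.42×10^10 − 1.39×10^9 = 7.29×10^10 K⁴.
q = 5.67×10⁻⁸ × 7.29×10^10 / 1.602 = 2580 W/m².

q ≈ 2580 W/m²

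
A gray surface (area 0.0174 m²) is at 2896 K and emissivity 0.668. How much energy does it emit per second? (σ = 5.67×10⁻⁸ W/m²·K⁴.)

P ≈ 46400 W

Stefan–Boltzmann: P = εσAT⁴ = 0.668 × 5.67×10⁻⁸ × 0.0174 × (2896)⁴ = 0.668 × 5.67×10⁻⁸ × 0.0174 × 7.03×10^13.
P = 46400 W.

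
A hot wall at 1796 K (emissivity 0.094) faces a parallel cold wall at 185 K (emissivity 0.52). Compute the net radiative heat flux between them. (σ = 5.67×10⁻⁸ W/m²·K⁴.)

q ≈ 51000 W/m²

For two large parallel gray plates, q = σ(T₁⁴ − T₂⁴) / (1/ε₁ + 1/ε₂ − 1).
1/ε₁ + 1/ε₂ − 1 = 1/0.094 + 1/0.52 − 1 = 11.56.
T₁⁴ − T₂⁴ = 1.04×10^13 − 1.17×10^9 = 1.04×10^13 K⁴.
q = 5.67×10⁻⁸ × 1.04×10^13 / 11.56 = 51000 W/m².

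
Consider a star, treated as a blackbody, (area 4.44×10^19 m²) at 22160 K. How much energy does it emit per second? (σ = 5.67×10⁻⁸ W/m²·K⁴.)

P = σAT⁴ = 5.67×10⁻⁸ × 4.44×10^19 × (22160)⁴ = 5.67×10⁻⁸ × 4.44×10^19 × 2.41×10^17.
P = 6.07×10^29 W.

P ≈ 6.07×10^29 W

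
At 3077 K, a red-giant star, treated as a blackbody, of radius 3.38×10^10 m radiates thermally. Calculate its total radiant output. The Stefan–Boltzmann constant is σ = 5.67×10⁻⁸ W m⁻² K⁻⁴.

A = 4πr² = 4π × (3.38×10^10)² = 1.44×10^22 m².
P = σAT⁴ = 5.67×10⁻⁸ × 1.44×10^22 × (3077)⁴ = 5.67×10⁻⁸ × 1.44×10^22 × 8.96×10^13.
P = 7.30×10^28 W.

P ≈ 7.30×10^28 W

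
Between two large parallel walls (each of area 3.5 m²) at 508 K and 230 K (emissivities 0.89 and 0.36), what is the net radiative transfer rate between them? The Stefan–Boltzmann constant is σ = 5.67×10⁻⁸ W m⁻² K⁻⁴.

Q ≈ 4360 W

For two large parallel gray plates, q = σ(T₁⁴ − T₂⁴) / (1/ε₁ + 1/ε₂ − 1).
1/ε₁ + 1/ε₂ − 1 = 1/0.89 + 1/0.36 − 1 = 2.901.
T₁⁴ − T₂⁴ = 6.66×10^10 − 2.80×10^9 = 6.38×10^10 K⁴.
q = 5.67×10⁻⁸ × 6.38×10^10 / 2.901 = 1250 W/m².
Q = q·A = 1250 × 3.5 = 4360 W.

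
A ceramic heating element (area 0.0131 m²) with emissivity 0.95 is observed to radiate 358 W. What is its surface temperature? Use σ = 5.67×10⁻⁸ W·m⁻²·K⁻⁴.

T ≈ 844 K

From P = εσAT⁴, T = (P / εσA)^(1/4) = (358 / (0.95 × 5.67×10⁻⁸ × 0.0131))^(1/4).
T = (5.07×10^11)^(1/4) = 844 K.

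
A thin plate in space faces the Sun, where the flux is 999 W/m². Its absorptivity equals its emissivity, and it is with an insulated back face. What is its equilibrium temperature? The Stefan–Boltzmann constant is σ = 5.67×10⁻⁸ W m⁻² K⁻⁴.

Absorbed flux αS = emitted flux εσT⁴ (one radiating face); with α = ε, T = (S/σ)^(1/4).
T = (999 / 5.67×10⁻⁸)^(1/4) = (1.76×10^10)^(1/4).
T = 364 K.

T ≈ 364 K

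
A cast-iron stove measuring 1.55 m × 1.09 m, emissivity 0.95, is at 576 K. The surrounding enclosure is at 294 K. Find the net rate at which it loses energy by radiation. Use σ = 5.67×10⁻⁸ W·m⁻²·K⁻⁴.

Q ≈ 9340 W

A = 1.55 × 1.09 = 1.69 m².
Q = εσA(T⁴ − T_s⁴). T⁴ − T_s⁴ = (576)⁴ − (294)⁴ = 1.10×10^11 − 7.47×10^9 = 1.03×10^11 K⁴.
Q = 0.95 × 5.67×10⁻⁸ × 1.69 × 1.03×10^11 = 9340 W.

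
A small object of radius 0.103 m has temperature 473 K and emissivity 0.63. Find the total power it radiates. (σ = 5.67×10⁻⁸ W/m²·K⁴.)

P ≈ 238 W

A = 4πr² = 4π × (0.103)² = 0.133 m².
P = εσAT⁴ = 0.63 × 5.67×10⁻⁸ × 0.133 × (473)⁴ = 0.63 × 5.67×10⁻⁸ × 0.133 × 5.01×10^10.
P = 238 W.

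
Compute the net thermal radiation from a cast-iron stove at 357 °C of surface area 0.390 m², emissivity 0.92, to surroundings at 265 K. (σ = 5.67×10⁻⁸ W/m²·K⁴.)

Q ≈ 3100 W

Convert: 357 °C = 630 K.
Q = εσA(T⁴ − T_s⁴). T⁴ − T_s⁴ = (630)⁴ − (265)⁴ = 1.58×10^11 − 4.93×10^9 = 1.53×10^11 K⁴.
Q = 0.92 × 5.67×10⁻⁸ × 0.390 × 1.53×10^11 = 3100 W.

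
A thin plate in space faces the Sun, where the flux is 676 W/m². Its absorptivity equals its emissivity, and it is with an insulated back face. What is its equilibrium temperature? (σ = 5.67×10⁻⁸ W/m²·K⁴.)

Absorbed flux αS = emitted flux εσT⁴ (one radiating face); with α = ε, T = (S/σ)^(1/4).
T = (676 / 5.67×10⁻⁸)^(1/4) = (1.19×10^10)^(1/4).
T = 330 K.

T ≈ 330 K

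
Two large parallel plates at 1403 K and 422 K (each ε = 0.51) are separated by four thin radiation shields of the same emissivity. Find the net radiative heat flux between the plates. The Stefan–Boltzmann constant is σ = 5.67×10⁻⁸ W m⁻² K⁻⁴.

q ≈ 14900 W/m²

Each of the 5 gaps contributes resistance (2/ε − 1) = 2/0.51 − 1 = 2.922; total = 14.61.
q = σ(T₁⁴ − T₂⁴) / 14.61 = 5.67×10⁻⁸ × 3.84×10^12 / 14.61 = 14900 W/m².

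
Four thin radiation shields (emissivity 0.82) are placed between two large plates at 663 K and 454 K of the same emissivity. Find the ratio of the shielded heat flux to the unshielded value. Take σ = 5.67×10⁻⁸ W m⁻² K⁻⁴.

With N identical shields there are N+1 = 5 gaps in series, each with the same radiative resistance, so the flux falls to 1/(N+1) of its unshielded value.

ratio ≈ 0.200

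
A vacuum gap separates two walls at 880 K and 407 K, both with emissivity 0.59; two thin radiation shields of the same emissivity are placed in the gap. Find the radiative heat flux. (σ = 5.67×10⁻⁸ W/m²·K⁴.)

Each of the 3 gaps contributes resistance (2/ε − 1) = 2/0.59 − 1 = 2.390; total = 7.169.
q = σ(T₁⁴ − T₂⁴) / 7.169 = 5.67×10⁻⁸ × 5.72×10^11 / 7.169 = 4530 W/m².

q ≈ 4530 W/m²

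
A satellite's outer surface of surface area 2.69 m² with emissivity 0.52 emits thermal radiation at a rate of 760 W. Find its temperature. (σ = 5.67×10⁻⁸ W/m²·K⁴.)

T ≈ 313 K

From P = εσAT⁴, T = (P / εσA)^(1/4) = (760 / (0.52 × 5.67×10⁻⁸ × 2.69))^(1/4).
T = (9.58×10^9)^(1/4) = 313 K.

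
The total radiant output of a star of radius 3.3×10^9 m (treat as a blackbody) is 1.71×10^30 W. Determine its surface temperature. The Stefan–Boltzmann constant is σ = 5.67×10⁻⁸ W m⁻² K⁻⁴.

T ≈ 21700 K

A = 4πr² = 4π × (3.3×10^9)² = 1.37×10^20 m².
From P = σAT⁴, T = (P / σA)^(1/4) = (1.71×10^30 / (5.67×10⁻⁸ × 1.37×10^20))^(1/4).
T = (2.20×10^17)^(1/4) = 21700 K.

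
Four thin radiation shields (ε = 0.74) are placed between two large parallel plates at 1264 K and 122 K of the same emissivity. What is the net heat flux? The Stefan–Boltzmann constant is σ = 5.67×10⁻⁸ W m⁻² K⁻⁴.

q ≈ 17000 W/m²

Each of the 5 gaps contributes resistance (2/ε − 1) = 2/0.74 − 1 = 1.703; total = 8.514.
q = σ(T₁⁴ − T₂⁴) / 8.514 = 5.67×10⁻⁸ × 2.55×10^12 / 8.514 = 17000 W/m².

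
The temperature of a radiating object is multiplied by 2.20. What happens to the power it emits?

P ∝ T⁴, so the power scales as (2.20)⁴ = 23.4.

factor ≈ 23.4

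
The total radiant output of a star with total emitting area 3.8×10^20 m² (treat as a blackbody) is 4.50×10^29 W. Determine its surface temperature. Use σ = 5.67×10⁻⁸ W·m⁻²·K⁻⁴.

T ≈ 12000 K

From P = σAT⁴, T = (P / σA)^(1/4) = (4.50×10^29 / (5.67×10⁻⁸ × 3.80×10^20))^(1/4).
T = (2.09×10^16)^(1/4) = 12000 K.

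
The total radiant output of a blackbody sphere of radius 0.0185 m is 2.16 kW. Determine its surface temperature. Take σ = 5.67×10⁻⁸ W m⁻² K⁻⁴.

T ≈ 1730 K

A = 4πr² = 4π × (0.0185)² = 4.30×10^-3 m².
From P = σAT⁴, T = (P / σA)^(1/4) = (2160 / (5.67×10⁻⁸ × 4.30×10^-3))^(1/4).
T = (8.86×10^12)^(1/4) = 1730 K.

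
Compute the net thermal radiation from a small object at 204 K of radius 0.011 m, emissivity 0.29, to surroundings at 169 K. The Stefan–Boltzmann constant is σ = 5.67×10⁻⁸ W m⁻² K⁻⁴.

A = 4πr² = 4π × (0.011)² = 1.52×10^-3 m².
Q = εσA(T⁴ − T_s⁴). T⁴ − T_s⁴ = (204)⁴ − (169)⁴ = 1.73×10^9 − 8.16×10^8 = 9.16×10^8 K⁴.
Q = 0.29 × 5.67×10⁻⁸ × 1.52×10^-3 × 9.16×10^8 = 0.0229 W.

Q ≈ 0.0229 W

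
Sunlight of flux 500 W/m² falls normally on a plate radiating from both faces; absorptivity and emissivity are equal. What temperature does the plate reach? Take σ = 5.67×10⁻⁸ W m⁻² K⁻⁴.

T ≈ 258 K

Absorbed flux αS = emitted flux 2εσT⁴ per unit area; with α = ε this gives T = (S/2σ)^(1/4).
T = (500 / (2 × 5.67×10⁻⁸))^(1/4) = (4.41×10^9)^(1/4).
T = 258 K.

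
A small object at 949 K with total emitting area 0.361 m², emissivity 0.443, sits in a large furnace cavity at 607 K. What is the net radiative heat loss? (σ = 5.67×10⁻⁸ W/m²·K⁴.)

Q ≈ 6120 W

Q = εσA(T⁴ − T_s⁴). T⁴ − T_s⁴ = (949)⁴ − (607)⁴ = 8.11×10^11 − 1.36×10^11 = 6.75×10^11 K⁴.
Q = 0.443 × 5.67×10⁻⁸ × 0.361 × 6.75×10^11 = 6120 W.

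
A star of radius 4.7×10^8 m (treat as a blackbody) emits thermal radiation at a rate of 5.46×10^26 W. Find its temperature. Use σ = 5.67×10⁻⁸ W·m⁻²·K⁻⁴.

T ≈ 7670 K

A = 4πr² = 4π × (4.7×10^8)² = 2.78×10^18 m².
From P = σAT⁴, T = (P / σA)^(1/4) = (5.46×10^26 / (5.67×10⁻⁸ × 2.78×10^18))^(1/4).
T = (3.47×10^15)^(1/4) = 7670 K.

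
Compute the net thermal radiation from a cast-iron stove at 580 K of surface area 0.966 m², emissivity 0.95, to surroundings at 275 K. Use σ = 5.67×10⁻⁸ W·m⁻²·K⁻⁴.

Q = εσA(T⁴ − T_s⁴). T⁴ − T_s⁴ = (580)⁴ − (275)⁴ = 1.13×10^11 − 5.72×10^9 = 1.07×10^11 K⁴.
Q = 0.95 × 5.67×10⁻⁸ × 0.966 × 1.07×10^11 = 5590 W.

Q ≈ 5590 W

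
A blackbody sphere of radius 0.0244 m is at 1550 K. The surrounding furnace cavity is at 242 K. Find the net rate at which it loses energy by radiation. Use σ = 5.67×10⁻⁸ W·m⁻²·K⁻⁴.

Q ≈ 2450 W

A = 4πr² = 4π × (0.0244)² = 7.48×10^-3 m².
Q = σA(T⁴ − T_s⁴). T⁴ − T_s⁴ = (1550)⁴ − (242)⁴ = 5.77×10^12 − 3.43×10^9 = 5.77×10^12 K⁴.
Q = 5.67×10⁻⁸ × 7.48×10^-3 × 5.77×10^12 = 2450 W.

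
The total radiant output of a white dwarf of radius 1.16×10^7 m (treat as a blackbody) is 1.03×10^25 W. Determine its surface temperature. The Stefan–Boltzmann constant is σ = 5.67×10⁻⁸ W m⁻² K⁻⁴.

A = 4πr² = 4π × (1.16×10^7)² = 1.69×10^15 m².
From P = σAT⁴, T = (P / σA)^(1/4) = (1.03×10^25 / (5.67×10⁻⁸ × 1.69×10^15))^(1/4).
T = (1.07×10^17)^(1/4) = 18100 K.

T ≈ 18100 K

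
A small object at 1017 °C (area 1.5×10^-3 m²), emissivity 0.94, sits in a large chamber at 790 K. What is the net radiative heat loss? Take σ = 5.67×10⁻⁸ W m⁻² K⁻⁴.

Convert: 1017 °C = 1290 K.
Q = εσA(T⁴ − T_s⁴). T⁴ − T_s⁴ = (1290)⁴ − (790)⁴ = 2.77×10^12 − 3.90×10^11 = 2.38×10^12 K⁴.
Q = 0.94 × 5.67×10⁻⁸ × 1.50×10^-3 × 2.38×10^12 = 190 W.

Q ≈ 190 W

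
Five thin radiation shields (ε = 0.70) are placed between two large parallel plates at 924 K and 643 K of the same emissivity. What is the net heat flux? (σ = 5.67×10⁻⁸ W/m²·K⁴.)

q ≈ 2840 W/m²

Each of the 6 gaps contributes resistance (2/ε − 1) = 2/0.70 − 1 = 1.857; total = 11.14.
q = σ(T₁⁴ − T₂⁴) / 11.14 = 5.67×10⁻⁸ × 5.58×10^11 / 11.14 = 2840 W/m².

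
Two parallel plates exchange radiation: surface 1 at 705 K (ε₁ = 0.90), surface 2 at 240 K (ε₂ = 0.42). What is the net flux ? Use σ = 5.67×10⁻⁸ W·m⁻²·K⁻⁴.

For two large parallel gray plates, q = σ(T₁⁴ − T₂⁴) / (1/ε₁ + 1/ε₂ − 1).
1/ε₁ + 1/ε₂ − 1 = 1/0.90 + 1/0.42 − 1 = 2.492.
T₁⁴ − T₂⁴ = 2.47×10^11 − 3.32×10^9 = 2.44×10^11 K⁴.
q = 5.67×10⁻⁸ × 2.44×10^11 / 2.492 = 5550 W/m².

q ≈ 5550 W/m²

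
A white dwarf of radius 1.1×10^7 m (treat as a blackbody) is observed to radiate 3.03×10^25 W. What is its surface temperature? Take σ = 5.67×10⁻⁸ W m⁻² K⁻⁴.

T ≈ 24300 K

A = 4πr² = 4π × (1.1×10^7)² = 1.52×10^15 m².
From P = σAT⁴, T = (P / σA)^(1/4) = (3.03×10^25 / (5.67×10⁻⁸ × 1.52×10^15))^(1/4).
T = (3.51×10^17)^(1/4) = 24300 K.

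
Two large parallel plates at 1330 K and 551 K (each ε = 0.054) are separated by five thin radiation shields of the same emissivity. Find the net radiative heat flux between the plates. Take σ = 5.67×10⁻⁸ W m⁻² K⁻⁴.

q ≈ 796 W/m²

Each of the 6 gaps contributes resistance (2/ε − 1) = 2/0.054 − 1 = 36.04; total = 216.2.
q = σ(T₁⁴ − T₂⁴) / 216.2 = 5.67×10⁻⁸ × 3.04×10^12 / 216.2 = 796 W/m².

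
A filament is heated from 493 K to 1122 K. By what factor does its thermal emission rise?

ratio ≈ 26.8

P ∝ T⁴, so the ratio is (1122/493)⁴ = (2.276)⁴ = 26.8.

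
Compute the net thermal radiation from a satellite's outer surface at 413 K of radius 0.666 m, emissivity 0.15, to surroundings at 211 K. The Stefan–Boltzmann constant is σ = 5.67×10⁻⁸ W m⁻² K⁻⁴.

Q ≈ 1290 W

A = 4πr² = 4π × (0.666)² = 5.57 m².
Q = εσA(T⁴ − T_s⁴). T⁴ − T_s⁴ = (413)⁴ − (211)⁴ = 2.91×10^10 − 1.98×10^9 = 2.71×10^10 K⁴.
Q = 0.15 × 5.67×10⁻⁸ × 5.57 × 2.71×10^10 = 1290 W.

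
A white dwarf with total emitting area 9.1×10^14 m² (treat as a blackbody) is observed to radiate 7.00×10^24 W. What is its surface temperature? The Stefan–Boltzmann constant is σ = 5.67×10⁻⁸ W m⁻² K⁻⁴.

T ≈ 19200 K

From P = σAT⁴, T = (P / σA)^(1/4) = (7.00×10^24 / (5.67×10⁻⁸ × 9.10×10^14))^(1/4).
T = (1.36×10^17)^(1/4) = 19200 K.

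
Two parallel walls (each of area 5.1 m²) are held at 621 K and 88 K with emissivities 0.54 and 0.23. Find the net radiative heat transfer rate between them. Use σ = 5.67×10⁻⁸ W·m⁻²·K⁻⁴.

Q ≈ 8270 W

For two large parallel gray plates, q = σ(T₁⁴ − T₂⁴) / (1/ε₁ + 1/ε₂ − 1).
1/ε₁ + 1/ε₂ − 1 = 1/0.54 + 1/0.23 − 1 = 5.200.
T₁⁴ − T₂⁴ = 1.49×10^11 − 6.00×10^7 = 1.49×10^11 K⁴.
q = 5.67×10⁻⁸ × 1.49×10^11 / 5.200 = 1620 W/m².
Q = q·A = 1620 × 5.1 = 8270 W.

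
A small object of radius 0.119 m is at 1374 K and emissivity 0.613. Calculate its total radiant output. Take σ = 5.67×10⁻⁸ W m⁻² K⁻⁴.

A = 4πr² = 4π × (0.119)² = 0.178 m².
P = εσAT⁴ = 0.613 × 5.67×10⁻⁸ × 0.178 × (1374)⁴ = 0.613 × 5.67×10⁻⁸ × 0.178 × 3.56×10^12.
P = 22000 W.

P ≈ 22000 W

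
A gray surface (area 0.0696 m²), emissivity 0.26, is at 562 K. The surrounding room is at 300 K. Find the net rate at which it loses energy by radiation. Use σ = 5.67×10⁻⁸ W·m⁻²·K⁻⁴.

Q ≈ 94.0 W

Q = εσA(T⁴ − T_s⁴). T⁴ − T_s⁴ = (562)⁴ − (300)⁴ = 9.98×10^10 − 8.10×10^9 = 9.17×10^10 K⁴.
Q = 0.26 × 5.67×10⁻⁸ × 0.0696 × 9.17×10^10 = 94.0 W.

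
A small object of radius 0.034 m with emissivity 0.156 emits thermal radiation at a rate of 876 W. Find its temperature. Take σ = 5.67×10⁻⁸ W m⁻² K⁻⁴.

A = 4πr² = 4π × (0.034)² = 0.0145 m².
From P = εσAT⁴, T = (P / εσA)^(1/4) = (876 / (0.156 × 5.67×10⁻⁸ × 0.0145))^(1/4).
T = (6.82×10^12)^(1/4) = 1620 K.

T ≈ 1620 K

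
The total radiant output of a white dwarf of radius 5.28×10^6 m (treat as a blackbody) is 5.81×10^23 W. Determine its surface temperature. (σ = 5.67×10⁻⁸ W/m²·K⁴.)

A = 4πr² = 4π × (5.28×10^6)² = 3.50×10^14 m².
From P = σAT⁴, T = (P / σA)^(1/4) = (5.81×10^23 / (5.67×10⁻⁸ × 3.50×10^14))^(1/4).
T = (2.92×10^16)^(1/4) = 13100 K.

T ≈ 13100 K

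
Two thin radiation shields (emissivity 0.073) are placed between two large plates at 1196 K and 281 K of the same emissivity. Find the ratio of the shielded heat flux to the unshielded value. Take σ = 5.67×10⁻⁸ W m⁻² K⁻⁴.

With N identical shields there are N+1 = 3 gaps in series, each with the same radiative resistance, so the flux falls to 1/(N+1) of its unshielded value.

ratio ≈ 0.333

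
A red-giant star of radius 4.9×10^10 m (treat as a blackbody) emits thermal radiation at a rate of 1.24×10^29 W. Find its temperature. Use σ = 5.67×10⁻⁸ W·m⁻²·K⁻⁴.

A = 4πr² = 4π × (4.9×10^10)² = 3.02×10^22 m².
From P = σAT⁴, T = (P / σA)^(1/4) = (1.24×10^29 / (5.67×10⁻⁸ × 3.02×10^22))^(1/4).
T = (7.25×10^13)^(1/4) = 2920 K.

T ≈ 2920 K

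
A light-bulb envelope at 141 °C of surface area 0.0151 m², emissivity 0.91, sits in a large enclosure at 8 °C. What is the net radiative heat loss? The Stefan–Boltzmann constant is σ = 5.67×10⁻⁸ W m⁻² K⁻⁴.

Q ≈ 18.0 W

Convert: 141 °C = 414 K; 8 °C = 281 K.
Q = εσA(T⁴ − T_s⁴). T⁴ − T_s⁴ = (414)⁴ − (281)⁴ = 2.94×10^10 − 6.23×10^9 = 2.31×10^10 K⁴.
Q = 0.91 × 5.67×10⁻⁸ × 0.0151 × 2.31×10^10 = 18.0 W.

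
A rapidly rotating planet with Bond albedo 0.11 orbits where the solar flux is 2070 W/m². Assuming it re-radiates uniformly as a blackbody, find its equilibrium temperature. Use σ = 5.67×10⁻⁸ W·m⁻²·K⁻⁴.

T ≈ 300 K

Power absorbed = (1−a)S·πR²; power emitted = 4πR²σT⁴. Equating and cancelling πR²:
T = ((1−a)S / 4σ)^(1/4) = (1840 / (4 × 5.67×10⁻⁸))^(1/4) = (8.12×10^9)^(1/4).
T = 300 K.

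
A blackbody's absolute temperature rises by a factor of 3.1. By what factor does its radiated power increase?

factor ≈ 92.4

P ∝ T⁴, so the power scales as (3.1)⁴ = 92.4.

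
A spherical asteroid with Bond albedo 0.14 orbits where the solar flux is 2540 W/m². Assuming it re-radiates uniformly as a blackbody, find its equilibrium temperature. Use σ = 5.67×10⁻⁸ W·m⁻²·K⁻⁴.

Power absorbed = (1−a)S·πR²; power emitted = 4πR²σT⁴. Equating and cancelling πR²:
T = ((1−a)S / 4σ)^(1/4) = (2180 / (4 × 5.67×10⁻⁸))^(1/4) = (9.63×10^9)^(1/4).
T = 313 K.

T ≈ 313 K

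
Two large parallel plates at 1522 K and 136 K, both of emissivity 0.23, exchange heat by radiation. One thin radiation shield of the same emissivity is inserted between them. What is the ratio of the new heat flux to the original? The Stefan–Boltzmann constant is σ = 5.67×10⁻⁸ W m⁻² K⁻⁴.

ratio ≈ 0.500

With N identical shields there are N+1 = 2 gaps in series, each with the same radiative resistance, so the flux falls to 1/(N+1) of its unshielded value.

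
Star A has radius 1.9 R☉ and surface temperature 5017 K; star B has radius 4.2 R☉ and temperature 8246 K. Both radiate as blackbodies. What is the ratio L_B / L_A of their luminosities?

L_B/L_A ≈ 35.7

L = 4πR²σT⁴ ∝ R²T⁴, so L_B/L_A = (4.2/1.9)² × (8246/5017)⁴ = 4.89 × 7.30 = 35.7.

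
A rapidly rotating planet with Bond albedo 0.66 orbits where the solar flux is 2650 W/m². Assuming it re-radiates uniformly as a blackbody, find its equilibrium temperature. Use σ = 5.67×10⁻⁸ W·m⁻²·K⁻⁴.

T ≈ 251 K

Power absorbed = (1−a)S·πR²; power emitted = 4πR²σT⁴. Equating and cancelling πR²:
T = ((1−a)S / 4σ)^(1/4) = (901 / (4 × 5.67×10⁻⁸))^(1/4) = (3.97×10^9)^(1/4).
T = 251 K.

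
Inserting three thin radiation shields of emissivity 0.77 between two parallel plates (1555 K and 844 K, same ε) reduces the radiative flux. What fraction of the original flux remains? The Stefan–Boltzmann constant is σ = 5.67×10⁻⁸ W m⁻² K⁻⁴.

With N identical shields there are N+1 = 4 gaps in series, each with the same radiative resistance, so the flux falls to 1/(N+1) of its unshielded value.

ratio ≈ 0.250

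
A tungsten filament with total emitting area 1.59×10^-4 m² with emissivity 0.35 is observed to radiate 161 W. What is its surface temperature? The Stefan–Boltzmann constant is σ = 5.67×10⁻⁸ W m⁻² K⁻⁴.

From P = εσAT⁴, T = (P / εσA)^(1/4) = (161 / (0.35 × 5.67×10⁻⁸ × 1.59×10^-4))^(1/4).
T = (5.10×10^13)^(1/4) = 2670 K.

T ≈ 2670 K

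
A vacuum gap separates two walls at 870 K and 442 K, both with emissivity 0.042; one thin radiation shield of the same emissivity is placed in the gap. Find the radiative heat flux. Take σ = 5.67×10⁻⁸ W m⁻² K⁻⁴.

q ≈ 325 W/m²

Each of the 2 gaps contributes resistance (2/ε − 1) = 2/0.042 − 1 = 46.62; total = 93.24.
q = σ(T₁⁴ − T₂⁴) / 93.24 = 5.67×10⁻⁸ × 5.35×10^11 / 93.24 = 325 W/m².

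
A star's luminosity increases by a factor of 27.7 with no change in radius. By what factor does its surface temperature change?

factor ≈ 2.29

P ∝ T⁴ ⇒ T ∝ P^(1/4), so T scales by (27.7)^(1/4) = 2.29.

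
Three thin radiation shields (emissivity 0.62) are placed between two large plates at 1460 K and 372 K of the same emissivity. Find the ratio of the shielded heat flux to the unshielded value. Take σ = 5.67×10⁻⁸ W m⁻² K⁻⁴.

With N identical shields there are N+1 = 4 gaps in series, each with the same radiative resistance, so the flux falls to 1/(N+1) of its unshielded value.

ratio ≈ 0.250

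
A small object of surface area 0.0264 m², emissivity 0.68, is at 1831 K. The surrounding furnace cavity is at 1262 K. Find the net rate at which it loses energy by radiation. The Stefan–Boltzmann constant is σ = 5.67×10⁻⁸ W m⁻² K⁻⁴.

Q ≈ 8860 W

Q = εσA(T⁴ − T_s⁴). T⁴ − T_s⁴ = (1831)⁴ − (1262)⁴ = 1.12×10^13 − 2.54×10^12 = 8.70×10^12 K⁴.
Q = 0.68 × 5.67×10⁻⁸ × 0.0264 × 8.70×10^12 = 8860 W.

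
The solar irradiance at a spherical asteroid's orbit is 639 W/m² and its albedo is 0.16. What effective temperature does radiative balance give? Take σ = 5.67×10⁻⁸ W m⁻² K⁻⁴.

T ≈ 221 K

Power absorbed = (1−a)S·πR²; power emitted = 4πR²σT⁴. Equating and cancelling πR²:
T = ((1−a)S / 4σ)^(1/4) = (537 / (4 × 5.67×10⁻⁸))^(1/4) = (2.37×10^9)^(1/4).
T = 221 K.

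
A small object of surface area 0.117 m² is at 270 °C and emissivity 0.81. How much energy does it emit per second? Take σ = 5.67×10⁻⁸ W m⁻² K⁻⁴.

270 °C = 543 K.
P = εσAT⁴ = 0.81 × 5.67×10⁻⁸ × 0.117 × (543)⁴ = 0.81 × 5.67×10⁻⁸ × 0.117 × 8.69×10^10.
P = 467 W.

P ≈ 467 W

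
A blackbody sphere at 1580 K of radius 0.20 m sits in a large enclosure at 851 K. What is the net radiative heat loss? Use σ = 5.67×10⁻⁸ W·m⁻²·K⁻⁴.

A = 4πr² = 4π × (0.20)² = 0.503 m².
Q = σA(T⁴ − T_s⁴). T⁴ − T_s⁴ = (1580)⁴ − (851)⁴ = 6.23×10^12 − 5.24×10^11 = 5.71×10^12 K⁴.
Q = 5.67×10⁻⁸ × 0.503 × 5.71×10^12 = 1.63×10^5 W.

Q ≈ 1.63×10^5 W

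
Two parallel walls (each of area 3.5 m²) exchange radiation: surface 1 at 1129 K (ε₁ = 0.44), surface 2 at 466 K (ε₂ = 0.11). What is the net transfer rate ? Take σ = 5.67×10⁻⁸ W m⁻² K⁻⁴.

Q ≈ 30200 W

For two large parallel gray plates, q = σ(T₁⁴ − T₂⁴) / (1/ε₁ + 1/ε₂ − 1).
1/ε₁ + 1/ε₂ − 1 = 1/0.44 + 1/0.11 − 1 = 10.36.
T₁⁴ − T₂⁴ = 1.62×10^12 − 4.72×10^10 = 1.58×10^12 K⁴.
q = 5.67×10⁻⁸ × 1.58×10^12 / 10.36 = 8630 W/m².
Q = q·A = 8630 × 3.5 = 30200 W.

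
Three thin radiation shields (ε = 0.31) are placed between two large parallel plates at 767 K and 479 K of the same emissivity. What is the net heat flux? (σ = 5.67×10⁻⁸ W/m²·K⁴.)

Each of the 4 gaps contributes resistance (2/ε − 1) = 2/0.31 − 1 = 5.452; total = 21.81.
q = σ(T₁⁴ − T₂⁴) / 21.81 = 5.67×10⁻⁸ × 2.93×10^11 / 21.81 = 763 W/m².

q ≈ 763 W/m²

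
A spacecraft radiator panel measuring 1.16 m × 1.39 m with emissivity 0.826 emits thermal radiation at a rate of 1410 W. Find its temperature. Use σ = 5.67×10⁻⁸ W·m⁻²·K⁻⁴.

T ≈ 370 K

A = 1.16 × 1.39 = 1.61 m².
From P = εσAT⁴, T = (P / εσA)^(1/4) = (1410 / (0.826 × 5.67×10⁻⁸ × 1.61))^(1/4).
T = (1.87×10^10)^(1/4) = 370 K.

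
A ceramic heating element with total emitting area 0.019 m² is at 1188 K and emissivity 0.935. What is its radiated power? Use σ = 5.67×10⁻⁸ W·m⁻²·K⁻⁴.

P ≈ 2010 W

Stefan–Boltzmann: P = εσAT⁴ = 0.935 × 5.67×10⁻⁸ × 0.0190 × (1188)⁴ = 0.935 × 5.67×10⁻⁸ × 0.0190 × 1.99×10^12.
P = 2010 W.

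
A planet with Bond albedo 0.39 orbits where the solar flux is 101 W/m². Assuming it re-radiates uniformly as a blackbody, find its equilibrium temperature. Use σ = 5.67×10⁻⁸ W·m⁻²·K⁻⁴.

T ≈ 128 K

Power absorbed = (1−a)S·πR²; power emitted = 4πR²σT⁴. Equating and cancelling πR²:
T = ((1−a)S / 4σ)^(1/4) = (61.6 / (4 × 5.67×10⁻⁸))^(1/4) = (2.72×10^8)^(1/4).
T = 128 K.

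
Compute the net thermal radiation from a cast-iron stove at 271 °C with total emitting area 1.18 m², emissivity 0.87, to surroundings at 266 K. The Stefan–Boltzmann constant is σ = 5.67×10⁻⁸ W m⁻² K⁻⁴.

Q ≈ 4810 W

Convert: 271 °C = 544 K.
Q = εσA(T⁴ − T_s⁴). T⁴ − T_s⁴ = (544)⁴ − (266)⁴ = 8.76×10^10 − 5.01×10^9 = 8.26×10^10 K⁴.
Q = 0.87 × 5.67×10⁻⁸ × 1.18 × 8.26×10^10 = 4810 W.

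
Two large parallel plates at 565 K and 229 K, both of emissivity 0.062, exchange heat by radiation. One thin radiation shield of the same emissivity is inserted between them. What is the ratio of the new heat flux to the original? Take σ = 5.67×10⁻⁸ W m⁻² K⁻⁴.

ratio ≈ 0.500

With N identical shields there are N+1 = 2 gaps in series, each with the same radiative resistance, so the flux falls to 1/(N+1) of its unshielded value.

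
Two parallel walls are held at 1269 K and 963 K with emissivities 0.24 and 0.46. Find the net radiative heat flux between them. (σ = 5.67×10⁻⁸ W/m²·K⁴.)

For two large parallel gray plates, q = σ(T₁⁴ − T₂⁴) / (1/ε₁ + 1/ε₂ − 1).
1/ε₁ + 1/ε₂ − 1 = 1/0.24 + 1/0.46 − 1 = 5.341.
T₁⁴ − T₂⁴ = 2.59×10^12 − 8.60×10^11 = 1.73×10^12 K⁴.
q = 5.67×10⁻⁸ × 1.73×10^12 / 5.341 = 18400 W/m².

q ≈ 18400 W/m²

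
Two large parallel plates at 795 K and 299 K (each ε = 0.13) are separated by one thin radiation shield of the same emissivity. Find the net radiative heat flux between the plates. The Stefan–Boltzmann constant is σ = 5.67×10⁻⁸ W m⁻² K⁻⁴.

Each of the 2 gaps contributes resistance (2/ε − 1) = 2/0.13 − 1 = 14.38; total = 28.77.
q = σ(T₁⁴ − T₂⁴) / 28.77 = 5.67×10⁻⁸ × 3.91×10^11 / 28.77 = 772 W/m².

q ≈ 772 W/m²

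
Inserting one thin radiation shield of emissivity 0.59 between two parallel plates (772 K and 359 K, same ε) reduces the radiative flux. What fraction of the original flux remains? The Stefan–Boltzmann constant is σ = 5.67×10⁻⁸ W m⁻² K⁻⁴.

ratio ≈ 0.500

With N identical shields there are N+1 = 2 gaps in series, each with the same radiative resistance, so the flux falls to 1/(N+1) of its unshielded value.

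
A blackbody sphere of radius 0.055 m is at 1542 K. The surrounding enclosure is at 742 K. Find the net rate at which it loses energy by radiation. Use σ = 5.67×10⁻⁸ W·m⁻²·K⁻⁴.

Q ≈ 11500 W

A = 4πr² = 4π × (0.055)² = 0.0380 m².
Q = σA(T⁴ − T_s⁴). T⁴ − T_s⁴ = (1542)⁴ − (742)⁴ = 5.65×10^12 − 3.03×10^11 = 5.35×10^12 K⁴.
Q = 5.67×10⁻⁸ × 0.0380 × 5.35×10^12 = 11500 W.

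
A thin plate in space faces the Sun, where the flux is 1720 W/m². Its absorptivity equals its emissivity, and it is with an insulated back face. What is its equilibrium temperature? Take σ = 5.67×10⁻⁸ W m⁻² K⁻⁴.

Absorbed flux αS = emitted flux εσT⁴ (one radiating face); with α = ε, T = (S/σ)^(1/4).
T = (1720 / 5.67×10⁻⁸)^(1/4) = (3.03×10^10)^(1/4).
T = 417 K.

T ≈ 417 K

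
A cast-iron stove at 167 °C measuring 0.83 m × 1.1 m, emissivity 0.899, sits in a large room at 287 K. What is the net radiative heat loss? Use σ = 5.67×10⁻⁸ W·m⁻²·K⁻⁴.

Q ≈ 1430 W

A = 0.83 × 1.1 = 0.913 m².
Convert: 167 °C = 440 K.
Q = εσA(T⁴ − T_s⁴). T⁴ − T_s⁴ = (440)⁴ − (287)⁴ = 3.75×10^10 − 6.78×10^9 = 3.07×10^10 K⁴.
Q = 0.899 × 5.67×10⁻⁸ × 0.913 × 3.07×10^10 = 1430 W.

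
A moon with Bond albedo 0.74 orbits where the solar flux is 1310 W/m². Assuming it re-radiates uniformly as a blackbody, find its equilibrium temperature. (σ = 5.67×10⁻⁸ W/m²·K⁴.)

Power absorbed = (1−a)S·πR²; power emitted = 4πR²σT⁴. Equating and cancelling πR²:
T = ((1−a)S / 4σ)^(1/4) = (341 / (4 × 5.67×10⁻⁸))^(1/4) = (1.50×10^9)^(1/4).
T = 197 K.

T ≈ 197 K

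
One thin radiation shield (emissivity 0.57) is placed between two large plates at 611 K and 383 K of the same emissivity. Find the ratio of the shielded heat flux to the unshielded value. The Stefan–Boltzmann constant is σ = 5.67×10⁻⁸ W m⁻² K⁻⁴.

With N identical shields there are N+1 = 2 gaps in series, each with the same radiative resistance, so the flux falls to 1/(N+1) of its unshielded value.

ratio ≈ 0.500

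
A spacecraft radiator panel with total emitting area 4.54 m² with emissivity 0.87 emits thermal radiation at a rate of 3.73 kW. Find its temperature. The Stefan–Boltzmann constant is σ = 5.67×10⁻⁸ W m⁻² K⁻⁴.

T ≈ 359 K

From P = εσAT⁴, T = (P / εσA)^(1/4) = (3730 / (0.87 × 5.67×10⁻⁸ × 4.54))^(1/4).
T = (1.67×10^10)^(1/4) = 359 K.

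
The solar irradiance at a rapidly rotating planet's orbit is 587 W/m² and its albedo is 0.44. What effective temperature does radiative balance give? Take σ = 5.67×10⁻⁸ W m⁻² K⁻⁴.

T ≈ 195 K

Power absorbed = (1−a)S·πR²; power emitted = 4πR²σT⁴. Equating and cancelling πR²:
T = ((1−a)S / 4σ)^(1/4) = (329 / (4 × 5.67×10⁻⁸))^(1/4) = (1.45×10^9)^(1/4).
T = 195 K.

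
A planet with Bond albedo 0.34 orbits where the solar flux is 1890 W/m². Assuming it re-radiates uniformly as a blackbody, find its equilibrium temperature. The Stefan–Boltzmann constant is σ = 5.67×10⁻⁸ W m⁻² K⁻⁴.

T ≈ 272 K

Power absorbed = (1−a)S·πR²; power emitted = 4πR²σT⁴. Equating and cancelling πR²:
T = ((1−a)S / 4σ)^(1/4) = (1250 / (4 × 5.67×10⁻⁸))^(1/4) = (5.50×10^9)^(1/4).
T = 272 K.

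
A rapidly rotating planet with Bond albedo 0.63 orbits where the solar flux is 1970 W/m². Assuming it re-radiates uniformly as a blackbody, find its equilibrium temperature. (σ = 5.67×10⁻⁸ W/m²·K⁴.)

Power absorbed = (1−a)S·πR²; power emitted = 4πR²σT⁴. Equating and cancelling πR²:
T = ((1−a)S / 4σ)^(1/4) = (729 / (4 × 5.67×10⁻⁸))^(1/4) = (3.21×10^9)^(1/4).
T = 238 K.

T ≈ 238 K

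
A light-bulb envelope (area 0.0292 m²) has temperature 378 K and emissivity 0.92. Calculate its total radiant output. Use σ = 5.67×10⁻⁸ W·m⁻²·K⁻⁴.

P = εσAT⁴ = 0.92 × 5.67×10⁻⁸ × 0.0292 × (378)⁴ = 0.92 × 5.67×10⁻⁸ × 0.0292 × 2.04×10^10.
P = 31.1 W.

P ≈ 31.1 W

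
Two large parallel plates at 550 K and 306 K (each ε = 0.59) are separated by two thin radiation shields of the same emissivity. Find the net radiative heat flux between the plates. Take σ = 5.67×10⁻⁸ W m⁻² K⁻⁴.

q ≈ 654 W/m²

Each of the 3 gaps contributes resistance (2/ε − 1) = 2/0.59 − 1 = 2.390; total = 7.169.
q = σ(T₁⁴ − T₂⁴) / 7.169 = 5.67×10⁻⁸ × 8.27×10^10 / 7.169 = 654 W/m².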